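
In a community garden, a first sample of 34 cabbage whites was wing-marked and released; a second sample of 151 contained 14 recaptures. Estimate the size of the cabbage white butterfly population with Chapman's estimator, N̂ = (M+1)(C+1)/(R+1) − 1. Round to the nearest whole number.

N ≈ 354

N̂ = (34+1)(151+1)/(14+1) − 1 = 35·152/15 − 1
= 5320/15 − 1 ≈ 354.7 − 1 ≈ 353.7 → 354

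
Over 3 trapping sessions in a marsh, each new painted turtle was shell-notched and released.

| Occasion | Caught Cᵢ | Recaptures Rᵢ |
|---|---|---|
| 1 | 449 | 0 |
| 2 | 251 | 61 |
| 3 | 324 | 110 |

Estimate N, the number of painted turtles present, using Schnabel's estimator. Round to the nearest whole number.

N ≈ 1870

Marked at large before each occasion: Mᵢ = Σⱼ<ᵢ (Cⱼ − Rⱼ) → M1=0, M2=449, M3=639
Σ MᵢCᵢ = 0·449 + 449·251 + 639·324 = 0 + 112699 + 207036 = 319735
Σ Rᵢ = 0 + 61 + 110 = 171
N̂ = 319735 / 171 ≈ 1869.8 → 1870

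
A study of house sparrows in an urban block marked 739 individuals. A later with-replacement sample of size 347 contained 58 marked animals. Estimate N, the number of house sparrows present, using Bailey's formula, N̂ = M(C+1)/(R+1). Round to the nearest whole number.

N̂ = 739·(347+1)/(58+1) = 739·348/59 = 257172/59 ≈ 4358.8 → 4359

N ≈ 4359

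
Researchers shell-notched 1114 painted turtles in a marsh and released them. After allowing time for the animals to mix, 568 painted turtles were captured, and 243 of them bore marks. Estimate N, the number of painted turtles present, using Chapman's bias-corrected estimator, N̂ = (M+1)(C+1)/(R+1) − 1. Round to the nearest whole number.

N ≈ 2599

N̂ = (1114+1)(568+1)/(243+1) − 1 = 1115·569/244 − 1
= 634435/244 − 1 ≈ 2600.1 − 1 ≈ 2599.1 → 2599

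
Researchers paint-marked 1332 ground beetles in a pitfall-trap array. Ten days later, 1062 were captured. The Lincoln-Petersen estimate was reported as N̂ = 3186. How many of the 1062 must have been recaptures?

R = 444

From N = M·C/R: R = M·C / N = 1332·1062 / 3186 = 1414584 / 3186 = 444.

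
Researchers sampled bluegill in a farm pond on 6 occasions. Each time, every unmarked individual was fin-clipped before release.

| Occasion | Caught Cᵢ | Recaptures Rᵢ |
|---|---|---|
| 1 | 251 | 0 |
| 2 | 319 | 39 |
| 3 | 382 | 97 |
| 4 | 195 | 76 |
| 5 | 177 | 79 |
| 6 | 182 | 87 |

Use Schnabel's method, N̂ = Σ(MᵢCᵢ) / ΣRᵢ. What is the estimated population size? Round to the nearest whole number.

Marked at large before each occasion: Mᵢ = Σⱼ<ᵢ (Cⱼ − Rⱼ) → M1=0, M2=251, M3=531, M4=816, M5=935, M6=1033
Σ MᵢCᵢ = 0·251 + 251·319 + 531·382 + 816·195 + 935·177 + 1033·182 = 0 + 80069 + 202842 + 159120 + 165495 + 188006 = 795532
Σ Rᵢ = 0 + 39 + 97 + 76 + 79 + 87 = 378
N̂ = 795532 / 378 ≈ 2104.6 → 2105

N ≈ 2105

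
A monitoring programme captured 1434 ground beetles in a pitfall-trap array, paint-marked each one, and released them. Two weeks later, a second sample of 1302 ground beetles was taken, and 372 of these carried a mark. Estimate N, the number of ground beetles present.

N = 5019

Lincoln-Petersen assumes M/N = R/C, so N = M·C / R.
N = (1434 × 1302) / 372 = 1867068 / 372 = 5019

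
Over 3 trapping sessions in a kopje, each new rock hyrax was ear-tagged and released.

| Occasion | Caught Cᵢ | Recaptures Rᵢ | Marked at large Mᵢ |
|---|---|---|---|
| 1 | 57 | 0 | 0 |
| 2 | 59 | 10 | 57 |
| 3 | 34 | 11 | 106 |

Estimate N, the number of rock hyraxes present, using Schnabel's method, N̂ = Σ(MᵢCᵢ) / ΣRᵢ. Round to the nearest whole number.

Σ MᵢCᵢ = 0·57 + 57·59 + 106·34 = 0 + 3363 + 3604 = 6967
Σ Rᵢ = 0 + 10 + 11 = 21
N̂ = 6967 / 21 ≈ 331.8 → 332

N ≈ 332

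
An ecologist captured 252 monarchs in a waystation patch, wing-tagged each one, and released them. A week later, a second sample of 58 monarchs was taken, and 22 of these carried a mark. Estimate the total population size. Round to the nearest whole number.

N ≈ 664

Lincoln-Petersen assumes M/N = R/C, so N = M·C / R.
N = (252 × 58) / 22 = 14616 / 22 ≈ 664.4 → 664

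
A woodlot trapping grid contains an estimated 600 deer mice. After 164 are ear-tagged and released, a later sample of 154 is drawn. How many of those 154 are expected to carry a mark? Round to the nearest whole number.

Expected recaptures E[R] = M·C / N.
E[R] = 164 × 154 / 600 = 25256 / 600 ≈ 42.1 → 42

expected recaptures ≈ 42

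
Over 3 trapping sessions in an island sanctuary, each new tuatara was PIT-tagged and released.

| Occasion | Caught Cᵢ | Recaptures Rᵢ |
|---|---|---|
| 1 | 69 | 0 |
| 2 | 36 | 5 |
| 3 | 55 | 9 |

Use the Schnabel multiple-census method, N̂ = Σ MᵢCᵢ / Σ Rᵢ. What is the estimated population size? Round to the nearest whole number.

Marked at large before each occasion: Mᵢ = Σⱼ<ᵢ (Cⱼ − Rⱼ) → M1=0, M2=69, M3=100
Σ MᵢCᵢ = 0·69 + 69·36 + 100·55 = 0 + 2484 + 5500 = 7984
Σ Rᵢ = 0 + 5 + 9 = 14
N̂ = 7984 / 14 ≈ 570.3 → 570

N ≈ 570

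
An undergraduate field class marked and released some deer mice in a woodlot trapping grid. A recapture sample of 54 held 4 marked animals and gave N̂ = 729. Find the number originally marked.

From N = M·C/R: M = N·R / C = 729·4 / 54 = 2916 / 54 = 54.

M = 54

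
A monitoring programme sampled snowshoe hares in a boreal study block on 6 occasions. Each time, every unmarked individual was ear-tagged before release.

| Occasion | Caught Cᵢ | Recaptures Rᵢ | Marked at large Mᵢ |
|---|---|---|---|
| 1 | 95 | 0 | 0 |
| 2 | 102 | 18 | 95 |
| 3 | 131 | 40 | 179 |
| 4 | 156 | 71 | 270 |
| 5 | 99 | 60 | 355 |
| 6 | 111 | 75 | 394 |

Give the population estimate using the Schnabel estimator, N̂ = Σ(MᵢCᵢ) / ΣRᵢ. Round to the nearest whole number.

N ≈ 584

Σ MᵢCᵢ = 0·95 + 95·102 + 179·131 + 270·156 + 355·99 + 394·111 = 0 + 9690 + 23449 + 42120 + 35145 + 43734 = 154138
Σ Rᵢ = 0 + 18 + 40 + 71 + 60 + 75 = 264
N̂ = 154138 / 264 ≈ 583.9 → 584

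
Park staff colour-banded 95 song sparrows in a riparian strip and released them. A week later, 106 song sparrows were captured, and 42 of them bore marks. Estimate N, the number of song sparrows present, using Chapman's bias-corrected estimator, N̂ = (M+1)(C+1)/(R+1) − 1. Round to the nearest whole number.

N ≈ 238

N̂ = (95+1)(106+1)/(42+1) − 1 = 96·107/43 − 1
= 10272/43 − 1 ≈ 238.9 − 1 ≈ 237.9 → 238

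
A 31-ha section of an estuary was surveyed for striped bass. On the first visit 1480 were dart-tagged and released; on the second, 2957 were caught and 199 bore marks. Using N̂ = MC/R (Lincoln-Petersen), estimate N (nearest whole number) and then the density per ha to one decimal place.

N̂ = 1480·2957/199 = 4376360/199 ≈ 21991.8 → 21992
Density = N̂ / area = 21992 / 31 ≈ 709.42 → 709.4 per ha

density ≈ 709.4 striped bass per ha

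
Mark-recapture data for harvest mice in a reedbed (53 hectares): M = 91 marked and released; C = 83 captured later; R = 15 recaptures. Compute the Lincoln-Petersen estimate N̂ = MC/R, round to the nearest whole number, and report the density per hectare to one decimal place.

N̂ = 91·83/15 = 7553/15 ≈ 503.5 → 504
Density = N̂ / area = 504 / 53 ≈ 9.51 → 9.5 per hectare

density ≈ 9.5 harvest mice per hectare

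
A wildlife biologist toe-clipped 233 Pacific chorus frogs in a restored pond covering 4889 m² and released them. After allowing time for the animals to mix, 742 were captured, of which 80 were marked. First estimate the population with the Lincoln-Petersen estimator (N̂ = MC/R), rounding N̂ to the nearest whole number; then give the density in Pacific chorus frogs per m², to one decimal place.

density ≈ 0.4 Pacific chorus frogs per m²

N̂ = 233·742/80 = 172886/80 ≈ 2161.1 → 2161
Density = N̂ / area = 2161 / 4889 ≈ 0.44 → 0.4 per m²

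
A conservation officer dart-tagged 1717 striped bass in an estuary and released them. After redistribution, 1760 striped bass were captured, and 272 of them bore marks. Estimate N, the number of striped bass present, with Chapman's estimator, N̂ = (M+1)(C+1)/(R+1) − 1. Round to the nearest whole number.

N ≈ 11,081

N̂ = (1717+1)(1760+1)/(272+1) − 1 = 1718·1761/273 − 1
= 3025398/273 − 1 ≈ 11082.0 − 1 ≈ 11081.0 → 11081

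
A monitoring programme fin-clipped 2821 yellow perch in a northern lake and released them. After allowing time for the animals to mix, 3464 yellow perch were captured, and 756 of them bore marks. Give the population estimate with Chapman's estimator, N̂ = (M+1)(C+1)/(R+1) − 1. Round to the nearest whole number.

N̂ = (2821+1)(3464+1)/(756+1) − 1 = 2822·3465/757 − 1
= 9778230/757 − 1 ≈ 12917.1 − 1 ≈ 12916.1 → 12916

N ≈ 12,916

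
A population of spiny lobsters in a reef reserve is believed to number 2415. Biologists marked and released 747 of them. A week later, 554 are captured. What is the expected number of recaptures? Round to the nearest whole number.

expected recaptures ≈ 171

Expected recaptures E[R] = M·C / N.
E[R] = 747 × 554 / 2415 = 413838 / 2415 ≈ 171.4 → 171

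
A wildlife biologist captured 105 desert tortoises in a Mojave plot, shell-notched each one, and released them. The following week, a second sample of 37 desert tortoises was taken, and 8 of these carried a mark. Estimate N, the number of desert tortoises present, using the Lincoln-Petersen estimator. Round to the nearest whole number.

If marked individuals mix randomly, R/C ≈ M/N, giving N ≈ M·C/R.
N = (105 × 37) / 8 = 3885 / 8 ≈ 485.6 → 486

N ≈ 486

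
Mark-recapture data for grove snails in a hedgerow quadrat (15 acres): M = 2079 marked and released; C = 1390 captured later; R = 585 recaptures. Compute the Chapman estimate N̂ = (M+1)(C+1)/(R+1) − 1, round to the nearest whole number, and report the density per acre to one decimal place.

density ≈ 329.1 grove snails per acre

N̂ = 2080·1391/586 − 1 = 2893280/586 − 1 ≈ 4936.3 → 4936
Density = N̂ / area = 4936 / 15 ≈ 329.07 → 329.1 per acre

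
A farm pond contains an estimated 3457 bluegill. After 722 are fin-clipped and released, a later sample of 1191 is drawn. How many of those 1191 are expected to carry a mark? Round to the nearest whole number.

Expected recaptures E[R] = M·C / N.
E[R] = 722 × 1191 / 3457 = 859902 / 3457 ≈ 248.7 → 249

expected recaptures ≈ 249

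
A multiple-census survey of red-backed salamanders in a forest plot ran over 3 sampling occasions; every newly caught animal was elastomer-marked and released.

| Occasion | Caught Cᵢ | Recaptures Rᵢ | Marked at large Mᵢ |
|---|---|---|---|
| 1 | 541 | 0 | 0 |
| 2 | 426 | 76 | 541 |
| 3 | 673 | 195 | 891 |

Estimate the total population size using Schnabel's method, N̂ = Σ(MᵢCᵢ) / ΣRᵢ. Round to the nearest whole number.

Σ MᵢCᵢ = 0·541 + 541·426 + 891·673 = 0 + 230466 + 599643 = 830109
Σ Rᵢ = 0 + 76 + 195 = 271
N̂ = 830109 / 271 ≈ 3063.1 → 3063

N ≈ 3063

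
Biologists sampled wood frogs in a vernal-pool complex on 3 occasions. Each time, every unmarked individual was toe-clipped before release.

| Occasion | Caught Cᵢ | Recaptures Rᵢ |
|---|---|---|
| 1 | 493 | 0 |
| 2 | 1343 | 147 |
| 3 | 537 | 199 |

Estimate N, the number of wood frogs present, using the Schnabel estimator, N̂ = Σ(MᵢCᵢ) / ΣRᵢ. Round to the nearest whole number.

N ≈ 4535

Marked at large before each occasion: Mᵢ = Σⱼ<ᵢ (Cⱼ − Rⱼ) → M1=0, M2=493, M3=1689
Σ MᵢCᵢ = 0·493 + 493·1343 + 1689·537 = 0 + 662099 + 906993 = 1569092
Σ Rᵢ = 0 + 147 + 199 = 346
N̂ = 1569092 / 346 ≈ 4534.9 → 4535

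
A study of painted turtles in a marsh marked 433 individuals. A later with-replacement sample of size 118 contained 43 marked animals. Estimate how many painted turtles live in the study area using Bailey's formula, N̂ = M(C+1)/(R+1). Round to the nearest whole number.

N ≈ 1171

N̂ = 433·(118+1)/(43+1) = 433·119/44 = 51527/44 ≈ 1171.1 → 1171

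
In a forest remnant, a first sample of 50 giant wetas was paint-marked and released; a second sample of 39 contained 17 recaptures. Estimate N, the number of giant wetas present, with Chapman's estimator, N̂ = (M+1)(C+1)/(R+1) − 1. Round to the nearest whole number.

N ≈ 112

N̂ = (50+1)(39+1)/(17+1) − 1 = 51·40/18 − 1
= 2040/18 − 1 ≈ 113.3 − 1 ≈ 112.3 → 112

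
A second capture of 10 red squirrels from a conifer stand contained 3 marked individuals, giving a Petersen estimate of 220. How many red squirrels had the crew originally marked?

M = 66

From N = M·C/R: M = N·R / C = 220·3 / 10 = 660 / 10 = 66.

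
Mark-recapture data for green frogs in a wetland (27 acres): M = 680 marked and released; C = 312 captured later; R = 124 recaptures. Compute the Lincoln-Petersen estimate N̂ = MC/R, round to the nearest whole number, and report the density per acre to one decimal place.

N̂ = 680·312/124 = 212160/124 ≈ 1711.0 → 1711
Density = N̂ / area = 1711 / 27 ≈ 63.37 → 63.4 per acre

density ≈ 63.4 green frogs per acre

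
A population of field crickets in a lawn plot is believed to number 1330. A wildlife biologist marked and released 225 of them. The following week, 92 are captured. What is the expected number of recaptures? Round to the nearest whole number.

The marked fraction of the population is 225/1330, so in a sample of 92 expect C·(M/N) marked.
E[R] = 225 × 92 / 1330 = 20700 / 1330 ≈ 15.6 → 16

expected recaptures ≈ 16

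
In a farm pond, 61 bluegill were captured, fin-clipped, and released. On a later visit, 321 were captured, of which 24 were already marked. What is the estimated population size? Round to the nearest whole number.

The marked fraction in the recapture sample should equal the marked fraction in the population: 24/321 = 61/N.
N = (61 × 321) / 24 = 19581 / 24 ≈ 815.9 → 816

N ≈ 816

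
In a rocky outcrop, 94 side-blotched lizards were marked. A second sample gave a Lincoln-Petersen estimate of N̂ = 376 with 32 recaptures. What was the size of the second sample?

C = 128

From N = M·C/R: C = N·R / M = 376·32 / 94 = 12032 / 94 = 128.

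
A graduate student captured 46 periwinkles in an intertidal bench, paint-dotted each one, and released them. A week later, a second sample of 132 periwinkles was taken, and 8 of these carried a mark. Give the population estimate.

N = 759

The marked fraction in the recapture sample should equal the marked fraction in the population: 8/132 = 46/N.
N = (46 × 132) / 8 = 6072 / 8 = 759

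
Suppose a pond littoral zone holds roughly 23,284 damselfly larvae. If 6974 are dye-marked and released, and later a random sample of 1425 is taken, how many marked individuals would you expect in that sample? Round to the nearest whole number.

expected recaptures ≈ 427

The marked fraction of the population is 6974/23284, so in a sample of 1425 expect C·(M/N) marked.
E[R] = 6974 × 1425 / 23284 = 9937950 / 23284 ≈ 426.8 → 427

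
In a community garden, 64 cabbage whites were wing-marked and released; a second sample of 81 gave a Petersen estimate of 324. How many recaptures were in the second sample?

R = 16

From N = M·C/R: R = M·C / N = 64·81 / 324 = 5184 / 324 = 16.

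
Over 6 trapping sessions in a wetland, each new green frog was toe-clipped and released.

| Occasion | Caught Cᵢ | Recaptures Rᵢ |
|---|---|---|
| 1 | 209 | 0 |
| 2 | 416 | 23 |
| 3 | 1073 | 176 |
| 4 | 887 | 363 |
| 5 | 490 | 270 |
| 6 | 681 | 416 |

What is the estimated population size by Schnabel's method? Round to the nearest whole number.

N ≈ 3671

Marked at large before each occasion: Mᵢ = Σⱼ<ᵢ (Cⱼ − Rⱼ) → M1=0, M2=209, M3=602, M4=1499, M5=2023, M6=2243
Σ MᵢCᵢ = 0·209 + 209·416 + 602·1073 + 1499·887 + 2023·490 + 2243·681 = 0 + 86944 + 645946 + 1329613 + 991270 + 1527483 = 4581256
Σ Rᵢ = 0 + 23 + 176 + 363 + 270 + 416 = 1248
N̂ = 4581256 / 1248 ≈ 3670.9 → 3671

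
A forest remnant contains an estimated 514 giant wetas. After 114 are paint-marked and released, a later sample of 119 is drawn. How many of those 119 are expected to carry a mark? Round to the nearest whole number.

Expected recaptures E[R] = M·C / N.
E[R] = 114 × 119 / 514 = 13566 / 514 ≈ 26.4 → 26

expected recaptures ≈ 26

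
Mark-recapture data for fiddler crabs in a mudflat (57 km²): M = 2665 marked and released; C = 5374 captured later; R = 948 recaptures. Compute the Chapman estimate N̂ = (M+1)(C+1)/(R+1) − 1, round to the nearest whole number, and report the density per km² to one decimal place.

N̂ = 2666·5375/949 − 1 = 14329750/949 − 1 ≈ 15098.8 → 15099
Density = N̂ / area = 15099 / 57 ≈ 264.89 → 264.9 per km²

density ≈ 264.9 fiddler crabs per km²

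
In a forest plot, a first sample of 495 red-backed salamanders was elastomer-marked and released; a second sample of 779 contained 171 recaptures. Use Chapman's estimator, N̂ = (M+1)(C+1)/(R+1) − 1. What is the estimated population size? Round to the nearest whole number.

N ≈ 2248

N̂ = (495+1)(779+1)/(171+1) − 1 = 496·780/172 − 1
= 386880/172 − 1 ≈ 2249.3 − 1 ≈ 2248.3 → 2248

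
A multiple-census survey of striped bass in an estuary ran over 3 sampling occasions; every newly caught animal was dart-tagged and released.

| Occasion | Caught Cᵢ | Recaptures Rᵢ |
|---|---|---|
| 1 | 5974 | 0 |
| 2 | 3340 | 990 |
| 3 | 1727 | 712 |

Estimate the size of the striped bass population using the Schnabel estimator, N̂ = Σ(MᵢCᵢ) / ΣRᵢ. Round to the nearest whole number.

N ≈ 20,170

Marked at large before each occasion: Mᵢ = Σⱼ<ᵢ (Cⱼ − Rⱼ) → M1=0, M2=5974, M3=8324
Σ MᵢCᵢ = 0·5974 + 5974·3340 + 8324·1727 = 0 + 19953160 + 14375548 = 34328708
Σ Rᵢ = 0 + 990 + 712 = 1702
N̂ = 34328708 / 1702 ≈ 20169.6 → 20170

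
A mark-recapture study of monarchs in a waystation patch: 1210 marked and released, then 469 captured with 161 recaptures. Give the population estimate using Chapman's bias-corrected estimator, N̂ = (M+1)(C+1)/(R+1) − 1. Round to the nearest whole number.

N̂ = (1210+1)(469+1)/(161+1) − 1 = 1211·470/162 − 1
= 569170/162 − 1 ≈ 3513.4 − 1 ≈ 3512.4 → 3512

N ≈ 3512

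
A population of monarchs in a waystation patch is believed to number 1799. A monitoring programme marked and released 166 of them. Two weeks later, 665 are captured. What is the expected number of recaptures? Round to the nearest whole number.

expected recaptures ≈ 61

Expected recaptures E[R] = M·C / N.
E[R] = 166 × 665 / 1799 = 110390 / 1799 ≈ 61.4 → 61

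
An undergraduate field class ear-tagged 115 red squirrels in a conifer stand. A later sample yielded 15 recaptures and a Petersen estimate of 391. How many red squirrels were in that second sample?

C = 51

From N = M·C/R: C = N·R / M = 391·15 / 115 = 5865 / 115 = 51.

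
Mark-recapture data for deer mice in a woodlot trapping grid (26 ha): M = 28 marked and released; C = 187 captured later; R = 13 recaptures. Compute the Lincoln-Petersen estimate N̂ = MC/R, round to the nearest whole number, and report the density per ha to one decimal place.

N̂ = 28·187/13 = 5236/13 ≈ 402.8 → 403
Density = N̂ / area = 403 / 26 ≈ 15.50 → 15.5 per ha

density ≈ 15.5 deer mice per ha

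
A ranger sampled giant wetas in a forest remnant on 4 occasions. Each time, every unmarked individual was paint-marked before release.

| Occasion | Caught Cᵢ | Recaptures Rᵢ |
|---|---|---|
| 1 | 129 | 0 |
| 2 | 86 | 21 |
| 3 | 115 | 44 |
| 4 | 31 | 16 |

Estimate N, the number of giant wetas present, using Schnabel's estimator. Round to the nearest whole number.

Marked at large before each occasion: Mᵢ = Σⱼ<ᵢ (Cⱼ − Rⱼ) → M1=0, M2=129, M3=194, M4=265
Σ MᵢCᵢ = 0·129 + 129·86 + 194·115 + 265·31 = 0 + 11094 + 22310 + 8215 = 41619
Σ Rᵢ = 0 + 21 + 44 + 16 = 81
N̂ = 41619 / 81 ≈ 513.8 → 514

N ≈ 514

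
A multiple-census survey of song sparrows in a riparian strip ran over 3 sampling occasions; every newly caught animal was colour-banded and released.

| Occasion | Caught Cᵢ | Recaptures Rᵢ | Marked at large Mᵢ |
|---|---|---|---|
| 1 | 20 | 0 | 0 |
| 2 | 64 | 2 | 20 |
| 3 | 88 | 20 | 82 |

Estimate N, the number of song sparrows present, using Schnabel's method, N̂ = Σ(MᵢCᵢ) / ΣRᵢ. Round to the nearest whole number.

Σ MᵢCᵢ = 0·20 + 20·64 + 82·88 = 0 + 1280 + 7216 = 8496
Σ Rᵢ = 0 + 2 + 20 = 22
N̂ = 8496 / 22 ≈ 386.2 → 386

N ≈ 386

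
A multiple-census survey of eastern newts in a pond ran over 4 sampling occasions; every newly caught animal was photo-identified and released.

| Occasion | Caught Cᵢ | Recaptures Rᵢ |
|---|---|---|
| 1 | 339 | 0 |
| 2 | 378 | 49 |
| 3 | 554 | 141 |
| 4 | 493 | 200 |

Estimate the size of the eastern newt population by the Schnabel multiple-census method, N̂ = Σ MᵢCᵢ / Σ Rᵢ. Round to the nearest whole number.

N ≈ 2644

Marked at large before each occasion: Mᵢ = Σⱼ<ᵢ (Cⱼ − Rⱼ) → M1=0, M2=339, M3=668, M4=1081
Σ MᵢCᵢ = 0·339 + 339·378 + 668·554 + 1081·493 = 0 + 128142 + 370072 + 532933 = 1031147
Σ Rᵢ = 0 + 49 + 141 + 200 = 390
N̂ = 1031147 / 390 ≈ 2644.0 → 2644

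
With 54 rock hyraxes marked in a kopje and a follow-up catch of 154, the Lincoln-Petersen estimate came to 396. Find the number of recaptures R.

R = 21

From N = M·C/R: R = M·C / N = 54·154 / 396 = 8316 / 396 = 21.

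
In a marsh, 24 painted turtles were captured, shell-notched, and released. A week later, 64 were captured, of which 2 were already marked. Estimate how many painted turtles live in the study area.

The marked fraction in the recapture sample should equal the marked fraction in the population: 2/64 = 24/N.
N = (24 × 64) / 2 = 1536 / 2 = 768

N = 768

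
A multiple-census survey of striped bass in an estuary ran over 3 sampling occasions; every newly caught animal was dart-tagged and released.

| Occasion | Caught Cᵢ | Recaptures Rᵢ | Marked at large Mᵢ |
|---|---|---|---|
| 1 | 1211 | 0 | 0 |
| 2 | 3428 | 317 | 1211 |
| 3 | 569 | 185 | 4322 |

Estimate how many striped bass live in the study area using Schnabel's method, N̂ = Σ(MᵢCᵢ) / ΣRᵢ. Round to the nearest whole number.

Σ MᵢCᵢ = 0·1211 + 1211·3428 + 4322·569 = 0 + 4151308 + 2459218 = 6610526
Σ Rᵢ = 0 + 317 + 185 = 502
N̂ = 6610526 / 502 ≈ 13168.4 → 13168

N ≈ 13,168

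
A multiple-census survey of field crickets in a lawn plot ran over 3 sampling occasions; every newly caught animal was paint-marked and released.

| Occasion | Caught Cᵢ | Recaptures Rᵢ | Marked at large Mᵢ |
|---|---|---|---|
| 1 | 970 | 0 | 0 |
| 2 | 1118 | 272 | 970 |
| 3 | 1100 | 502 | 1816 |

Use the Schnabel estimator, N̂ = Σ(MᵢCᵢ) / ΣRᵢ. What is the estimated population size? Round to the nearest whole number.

Σ MᵢCᵢ = 0·970 + 970·1118 + 1816·1100 = 0 + 1084460 + 1997600 = 3082060
Σ Rᵢ = 0 + 272 + 502 = 774
N̂ = 3082060 / 774 ≈ 3982.0 → 3982

N ≈ 3982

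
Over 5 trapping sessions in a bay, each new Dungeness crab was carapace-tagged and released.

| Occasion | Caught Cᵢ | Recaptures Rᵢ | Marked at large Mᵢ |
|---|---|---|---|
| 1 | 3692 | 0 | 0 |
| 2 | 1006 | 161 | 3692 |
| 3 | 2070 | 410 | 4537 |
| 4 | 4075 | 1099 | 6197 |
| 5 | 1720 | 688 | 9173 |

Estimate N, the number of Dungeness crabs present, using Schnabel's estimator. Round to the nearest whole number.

N ≈ 22,958

Σ MᵢCᵢ = 0·3692 + 3692·1006 + 4537·2070 + 6197·4075 + 9173·1720 = 0 + 3714152 + 9391590 + 25252775 + 15777560 = 54136077
Σ Rᵢ = 0 + 161 + 410 + 1099 + 688 = 2358
N̂ = 54136077 / 2358 ≈ 22958.47 → 22958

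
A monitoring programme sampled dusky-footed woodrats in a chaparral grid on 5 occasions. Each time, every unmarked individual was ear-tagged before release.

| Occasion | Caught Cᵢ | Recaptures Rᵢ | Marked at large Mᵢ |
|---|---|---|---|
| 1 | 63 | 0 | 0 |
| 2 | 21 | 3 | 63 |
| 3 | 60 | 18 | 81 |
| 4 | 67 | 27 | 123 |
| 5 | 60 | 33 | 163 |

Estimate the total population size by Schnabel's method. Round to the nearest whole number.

Σ MᵢCᵢ = 0·63 + 63·21 + 81·60 + 123·67 + 163·60 = 0 + 1323 + 4860 + 8241 + 9780 = 24204
Σ Rᵢ = 0 + 3 + 18 + 27 + 33 = 81
N̂ = 24204 / 81 ≈ 298.8 → 299

N ≈ 299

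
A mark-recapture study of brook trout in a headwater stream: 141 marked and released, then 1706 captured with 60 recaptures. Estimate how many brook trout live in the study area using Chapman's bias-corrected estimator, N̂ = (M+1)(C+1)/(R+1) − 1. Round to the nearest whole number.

N̂ = (141+1)(1706+1)/(60+1) − 1 = 142·1707/61 − 1
= 242394/61 − 1 ≈ 3973.7 − 1 ≈ 3972.7 → 3973

N ≈ 3973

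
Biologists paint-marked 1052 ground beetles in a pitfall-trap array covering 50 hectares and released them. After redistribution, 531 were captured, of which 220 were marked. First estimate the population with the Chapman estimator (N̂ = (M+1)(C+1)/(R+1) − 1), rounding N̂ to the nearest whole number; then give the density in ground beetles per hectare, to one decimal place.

N̂ = 1053·532/221 − 1 = 560196/221 − 1 ≈ 2533.8 → 2534
Density = N̂ / area = 2534 / 50 ≈ 50.68 → 50.7 per hectare

density ≈ 50.7 ground beetles per hectare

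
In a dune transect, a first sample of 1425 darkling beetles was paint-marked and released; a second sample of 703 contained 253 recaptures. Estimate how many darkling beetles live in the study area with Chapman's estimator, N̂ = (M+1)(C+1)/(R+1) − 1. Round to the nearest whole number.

N̂ = (1425+1)(703+1)/(253+1) − 1 = 1426·704/254 − 1
= 1003904/254 − 1 ≈ 3952.4 − 1 ≈ 3951.4 → 3951

N ≈ 3951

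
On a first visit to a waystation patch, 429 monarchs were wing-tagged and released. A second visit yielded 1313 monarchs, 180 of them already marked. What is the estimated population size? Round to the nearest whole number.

N ≈ 3129

N = (429 × 1313) / 180 = 563277 / 180 ≈ 3129.3 → 3129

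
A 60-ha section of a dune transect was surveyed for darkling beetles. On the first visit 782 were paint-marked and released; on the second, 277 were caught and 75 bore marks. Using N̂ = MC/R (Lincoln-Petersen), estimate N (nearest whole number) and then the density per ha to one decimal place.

N̂ = 782·277/75 = 216614/75 ≈ 2888.2 → 2888
Density = N̂ / area = 2888 / 60 ≈ 48.13 → 48.1 per ha

density ≈ 48.1 darkling beetles per ha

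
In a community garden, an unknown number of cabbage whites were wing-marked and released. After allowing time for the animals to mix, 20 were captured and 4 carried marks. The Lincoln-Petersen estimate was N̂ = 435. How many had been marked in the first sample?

From N = M·C/R: M = N·R / C = 435·4 / 20 = 1740 / 20 = 87.

M = 87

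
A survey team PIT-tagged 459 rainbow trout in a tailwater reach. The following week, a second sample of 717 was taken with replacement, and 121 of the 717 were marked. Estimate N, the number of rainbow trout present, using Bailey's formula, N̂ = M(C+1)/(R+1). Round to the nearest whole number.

N ≈ 2701

N̂ = 459·(717+1)/(121+1) = 459·718/122 = 329562/122 ≈ 2701.3 → 2701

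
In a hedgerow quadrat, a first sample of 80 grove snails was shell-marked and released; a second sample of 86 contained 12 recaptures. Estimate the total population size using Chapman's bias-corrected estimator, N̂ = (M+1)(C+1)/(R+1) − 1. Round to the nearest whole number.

N ≈ 541

N̂ = (80+1)(86+1)/(12+1) − 1 = 81·87/13 − 1
= 7047/13 − 1 ≈ 542.1 − 1 ≈ 541.1 → 541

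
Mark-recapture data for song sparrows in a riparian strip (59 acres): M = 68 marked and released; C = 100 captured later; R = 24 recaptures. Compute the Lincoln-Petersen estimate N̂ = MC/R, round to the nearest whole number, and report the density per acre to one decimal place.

density ≈ 4.8 song sparrows per acre

N̂ = 68·100/24 = 6800/24 ≈ 283.3 → 283
Density = N̂ / area = 283 / 59 ≈ 4.80 → 4.8 per acre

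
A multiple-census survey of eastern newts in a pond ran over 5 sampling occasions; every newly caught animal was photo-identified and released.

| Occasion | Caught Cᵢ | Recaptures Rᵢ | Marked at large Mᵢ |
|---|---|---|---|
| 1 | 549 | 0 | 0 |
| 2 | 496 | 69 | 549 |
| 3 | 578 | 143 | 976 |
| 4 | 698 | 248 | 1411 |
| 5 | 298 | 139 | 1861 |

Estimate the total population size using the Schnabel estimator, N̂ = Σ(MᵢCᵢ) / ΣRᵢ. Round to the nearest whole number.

N ≈ 3966

Σ MᵢCᵢ = 0·549 + 549·496 + 976·578 + 1411·698 + 1861·298 = 0 + 272304 + 564128 + 984878 + 554578 = 2375888
Σ Rᵢ = 0 + 69 + 143 + 248 + 139 = 599
N̂ = 2375888 / 599 ≈ 3966.4 → 3966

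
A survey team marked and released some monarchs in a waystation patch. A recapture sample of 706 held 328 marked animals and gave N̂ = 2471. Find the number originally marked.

From N = M·C/R: M = N·R / C = 2471·328 / 706 = 810488 / 706 = 1148.

M = 1148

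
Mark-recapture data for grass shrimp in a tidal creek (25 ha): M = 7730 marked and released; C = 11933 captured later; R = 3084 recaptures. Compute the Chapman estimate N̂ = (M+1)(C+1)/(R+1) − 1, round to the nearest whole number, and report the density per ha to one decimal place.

density ≈ 1196.2 grass shrimp per ha

N̂ = 7731·11934/3085 − 1 = 92261754/3085 − 1 ≈ 29905.6 → 29906
Density = N̂ / area = 29906 / 25 ≈ 1196.24 → 1196.2 per ha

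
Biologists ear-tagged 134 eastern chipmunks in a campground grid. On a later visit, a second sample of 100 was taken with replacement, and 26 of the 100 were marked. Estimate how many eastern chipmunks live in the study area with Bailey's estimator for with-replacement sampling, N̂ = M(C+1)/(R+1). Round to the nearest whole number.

N̂ = 134·(100+1)/(26+1) = 134·101/27 = 13534/27 ≈ 501.3 → 501

N ≈ 501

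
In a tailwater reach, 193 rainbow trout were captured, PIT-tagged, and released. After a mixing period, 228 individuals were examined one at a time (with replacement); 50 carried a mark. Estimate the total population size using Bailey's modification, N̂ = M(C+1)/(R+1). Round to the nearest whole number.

N ≈ 867

N̂ = 193·(228+1)/(50+1) = 193·229/51 = 44197/51 ≈ 866.6 → 867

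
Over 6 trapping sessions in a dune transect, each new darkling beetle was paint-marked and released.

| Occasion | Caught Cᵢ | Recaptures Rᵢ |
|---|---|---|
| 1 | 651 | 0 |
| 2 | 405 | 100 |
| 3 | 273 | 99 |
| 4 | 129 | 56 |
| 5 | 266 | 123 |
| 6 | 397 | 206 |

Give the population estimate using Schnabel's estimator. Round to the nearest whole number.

Marked at large before each occasion: Mᵢ = Σⱼ<ᵢ (Cⱼ − Rⱼ) → M1=0, M2=651, M3=956, M4=1130, M5=1203, M6=1346
Σ MᵢCᵢ = 0·651 + 651·405 + 956·273 + 1130·129 + 1203·266 + 1346·397 = 0 + 263655 + 260988 + 145770 + 319998 + 534362 = 1524773
Σ Rᵢ = 0 + 100 + 99 + 56 + 123 + 206 = 584
N̂ = 1524773 / 584 ≈ 2610.9 → 2611

N ≈ 2611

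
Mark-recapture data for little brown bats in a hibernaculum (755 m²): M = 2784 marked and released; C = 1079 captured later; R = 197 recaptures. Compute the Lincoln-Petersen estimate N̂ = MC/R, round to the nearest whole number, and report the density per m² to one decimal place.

density ≈ 20.2 little brown bats per m²

N̂ = 2784·1079/197 = 3003936/197 ≈ 15248.4 → 15248
Density = N̂ / area = 15248 / 755 ≈ 20.20 → 20.2 per m²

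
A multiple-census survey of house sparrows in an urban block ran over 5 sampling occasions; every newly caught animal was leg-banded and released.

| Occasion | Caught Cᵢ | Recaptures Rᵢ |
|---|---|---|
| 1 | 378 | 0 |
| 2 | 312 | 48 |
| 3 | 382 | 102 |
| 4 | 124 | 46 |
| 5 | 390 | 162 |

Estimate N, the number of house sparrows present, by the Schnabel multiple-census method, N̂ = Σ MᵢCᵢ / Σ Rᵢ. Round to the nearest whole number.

N ≈ 2423

Marked at large before each occasion: Mᵢ = Σⱼ<ᵢ (Cⱼ − Rⱼ) → M1=0, M2=378, M3=642, M4=922, M5=1000
Σ MᵢCᵢ = 0·378 + 378·312 + 642·382 + 922·124 + 1000·390 = 0 + 117936 + 245244 + 114328 + 390000 = 867508
Σ Rᵢ = 0 + 48 + 102 + 46 + 162 = 358
N̂ = 867508 / 358 ≈ 2423.2 → 2423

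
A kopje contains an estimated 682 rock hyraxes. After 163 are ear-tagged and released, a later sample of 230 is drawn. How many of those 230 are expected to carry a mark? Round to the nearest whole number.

Expected recaptures E[R] = M·C / N.
E[R] = 163 × 230 / 682 = 37490 / 682 ≈ 55.0 → 55

expected recaptures ≈ 55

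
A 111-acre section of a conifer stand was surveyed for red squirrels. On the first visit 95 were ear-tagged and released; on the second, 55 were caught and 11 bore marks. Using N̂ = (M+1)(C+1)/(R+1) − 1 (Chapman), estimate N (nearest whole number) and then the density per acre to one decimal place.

density ≈ 4.0 red squirrels per acre

N̂ = 96·56/12 − 1 = 5376/12 − 1 = 447
Density = N̂ / area = 447 / 111 ≈ 4.03 → 4.0 per acre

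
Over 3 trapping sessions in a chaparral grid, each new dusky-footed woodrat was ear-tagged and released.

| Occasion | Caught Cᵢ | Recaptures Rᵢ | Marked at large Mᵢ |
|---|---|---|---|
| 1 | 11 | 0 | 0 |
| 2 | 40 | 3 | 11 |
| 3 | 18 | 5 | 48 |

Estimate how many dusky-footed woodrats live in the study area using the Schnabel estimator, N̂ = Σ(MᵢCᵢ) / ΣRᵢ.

N = 163

Σ MᵢCᵢ = 0·11 + 11·40 + 48·18 = 0 + 440 + 864 = 1304
Σ Rᵢ = 0 + 3 + 5 = 8
N̂ = 1304 / 8 = 163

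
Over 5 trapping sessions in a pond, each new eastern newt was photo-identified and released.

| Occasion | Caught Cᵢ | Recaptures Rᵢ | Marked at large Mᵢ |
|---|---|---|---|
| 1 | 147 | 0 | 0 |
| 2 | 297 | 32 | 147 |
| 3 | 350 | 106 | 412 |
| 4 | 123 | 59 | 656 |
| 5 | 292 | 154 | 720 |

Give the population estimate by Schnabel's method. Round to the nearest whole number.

Σ MᵢCᵢ = 0·147 + 147·297 + 412·350 + 656·123 + 720·292 = 0 + 43659 + 144200 + 80688 + 210240 = 478787
Σ Rᵢ = 0 + 32 + 106 + 59 + 154 = 351
N̂ = 478787 / 351 ≈ 1364.1 → 1364

N ≈ 1364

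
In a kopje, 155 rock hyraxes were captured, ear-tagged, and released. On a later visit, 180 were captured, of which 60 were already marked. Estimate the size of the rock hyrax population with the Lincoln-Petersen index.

N = 465

N = (155 × 180) / 60 = 27900 / 60 = 465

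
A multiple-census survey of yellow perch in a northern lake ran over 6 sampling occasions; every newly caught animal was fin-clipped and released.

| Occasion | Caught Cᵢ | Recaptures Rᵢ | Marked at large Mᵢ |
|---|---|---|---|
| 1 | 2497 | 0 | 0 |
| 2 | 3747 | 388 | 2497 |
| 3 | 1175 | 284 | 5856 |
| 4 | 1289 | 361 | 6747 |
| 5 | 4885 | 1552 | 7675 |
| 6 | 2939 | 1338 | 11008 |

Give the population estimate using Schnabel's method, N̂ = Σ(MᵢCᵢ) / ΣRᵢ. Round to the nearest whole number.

Σ MᵢCᵢ = 0·2497 + 2497·3747 + 5856·1175 + 6747·1289 + 7675·4885 + 11008·2939 = 0 + 9356259 + 6880800 + 8696883 + 37492375 + 32352512 = 94778829
Σ Rᵢ = 0 + 388 + 284 + 361 + 1552 + 1338 = 3923
N̂ = 94778829 / 3923 ≈ 24159.8 → 24160

N ≈ 24,160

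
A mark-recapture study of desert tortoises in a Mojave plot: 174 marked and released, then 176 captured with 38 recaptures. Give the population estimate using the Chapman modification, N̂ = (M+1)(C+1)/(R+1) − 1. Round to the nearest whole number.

N ≈ 793

N̂ = (174+1)(176+1)/(38+1) − 1 = 175·177/39 − 1
= 30975/39 − 1 ≈ 794.2 − 1 ≈ 793.2 → 793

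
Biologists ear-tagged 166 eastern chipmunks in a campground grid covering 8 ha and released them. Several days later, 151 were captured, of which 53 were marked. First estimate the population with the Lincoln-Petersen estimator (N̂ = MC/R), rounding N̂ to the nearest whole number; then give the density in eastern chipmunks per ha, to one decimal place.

density ≈ 59.1 eastern chipmunks per ha

N̂ = 166·151/53 = 25066/53 ≈ 472.9 → 473
Density = N̂ / area = 473 / 8 ≈ 59.12 → 59.1 per ha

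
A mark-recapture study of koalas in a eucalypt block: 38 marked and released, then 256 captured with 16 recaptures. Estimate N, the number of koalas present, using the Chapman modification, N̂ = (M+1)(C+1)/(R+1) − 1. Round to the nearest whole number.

N̂ = (38+1)(256+1)/(16+1) − 1 = 39·257/17 − 1
= 10023/17 − 1 ≈ 589.6 − 1 ≈ 588.6 → 589

N ≈ 589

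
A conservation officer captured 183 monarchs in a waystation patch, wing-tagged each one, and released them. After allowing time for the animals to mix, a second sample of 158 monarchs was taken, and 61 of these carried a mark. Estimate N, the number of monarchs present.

N = 474

N = (183 × 158) / 61 = 28914 / 61 = 474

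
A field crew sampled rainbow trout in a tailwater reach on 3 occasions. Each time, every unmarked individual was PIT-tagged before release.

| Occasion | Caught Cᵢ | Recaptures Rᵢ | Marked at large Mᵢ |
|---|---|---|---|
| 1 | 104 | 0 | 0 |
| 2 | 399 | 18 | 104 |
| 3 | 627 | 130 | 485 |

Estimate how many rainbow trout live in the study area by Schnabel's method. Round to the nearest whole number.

N ≈ 2335

Σ MᵢCᵢ = 0·104 + 104·399 + 485·627 = 0 + 41496 + 304095 = 345591
Σ Rᵢ = 0 + 18 + 130 = 148
N̂ = 345591 / 148 ≈ 2335.1 → 2335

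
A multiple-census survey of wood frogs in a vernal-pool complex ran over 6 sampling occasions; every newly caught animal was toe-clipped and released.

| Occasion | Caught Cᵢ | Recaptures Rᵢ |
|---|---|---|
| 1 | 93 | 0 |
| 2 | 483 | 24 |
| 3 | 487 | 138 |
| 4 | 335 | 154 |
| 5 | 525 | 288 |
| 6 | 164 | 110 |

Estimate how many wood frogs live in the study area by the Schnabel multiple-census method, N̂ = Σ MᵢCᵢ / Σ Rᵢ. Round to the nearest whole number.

N ≈ 1961

Marked at large before each occasion: Mᵢ = Σⱼ<ᵢ (Cⱼ − Rⱼ) → M1=0, M2=93, M3=552, M4=901, M5=1082, M6=1319
Σ MᵢCᵢ = 0·93 + 93·483 + 552·487 + 901·335 + 1082·525 + 1319·164 = 0 + 44919 + 268824 + 301835 + 568050 + 216316 = 1399944
Σ Rᵢ = 0 + 24 + 138 + 154 + 288 + 110 = 714
N̂ = 1399944 / 714 ≈ 1960.7 → 1961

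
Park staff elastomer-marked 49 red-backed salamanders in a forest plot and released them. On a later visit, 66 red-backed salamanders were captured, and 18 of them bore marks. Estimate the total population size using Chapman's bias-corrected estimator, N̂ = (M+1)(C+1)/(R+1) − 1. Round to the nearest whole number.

N ≈ 175

N̂ = (49+1)(66+1)/(18+1) − 1 = 50·67/19 − 1
= 3350/19 − 1 ≈ 176.3 − 1 ≈ 175.3 → 175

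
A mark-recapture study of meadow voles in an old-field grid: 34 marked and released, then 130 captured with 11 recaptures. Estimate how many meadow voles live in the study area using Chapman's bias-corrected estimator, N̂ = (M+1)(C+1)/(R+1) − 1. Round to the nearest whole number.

N ≈ 381

N̂ = (34+1)(130+1)/(11+1) − 1 = 35·131/12 − 1
= 4585/12 − 1 ≈ 382.1 − 1 ≈ 381.1 → 381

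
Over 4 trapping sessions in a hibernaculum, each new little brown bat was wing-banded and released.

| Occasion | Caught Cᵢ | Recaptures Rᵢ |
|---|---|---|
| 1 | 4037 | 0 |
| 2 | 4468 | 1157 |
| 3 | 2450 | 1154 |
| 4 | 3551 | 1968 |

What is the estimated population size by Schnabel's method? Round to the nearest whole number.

Marked at large before each occasion: Mᵢ = Σⱼ<ᵢ (Cⱼ − Rⱼ) → M1=0, M2=4037, M3=7348, M4=8644
Σ MᵢCᵢ = 0·4037 + 4037·4468 + 7348·2450 + 8644·3551 = 0 + 18037316 + 18002600 + 30694844 = 66734760
Σ Rᵢ = 0 + 1157 + 1154 + 1968 = 4279
N̂ = 66734760 / 4279 ≈ 15595.9 → 15596

N ≈ 15,596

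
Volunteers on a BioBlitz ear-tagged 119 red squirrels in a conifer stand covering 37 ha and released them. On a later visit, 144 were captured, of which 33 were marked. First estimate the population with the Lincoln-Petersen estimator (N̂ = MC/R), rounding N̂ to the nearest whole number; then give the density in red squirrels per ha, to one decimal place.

density ≈ 14.0 red squirrels per ha

N̂ = 119·144/33 = 17136/33 ≈ 519.3 → 519
Density = N̂ / area = 519 / 37 ≈ 14.03 → 14.0 per ha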